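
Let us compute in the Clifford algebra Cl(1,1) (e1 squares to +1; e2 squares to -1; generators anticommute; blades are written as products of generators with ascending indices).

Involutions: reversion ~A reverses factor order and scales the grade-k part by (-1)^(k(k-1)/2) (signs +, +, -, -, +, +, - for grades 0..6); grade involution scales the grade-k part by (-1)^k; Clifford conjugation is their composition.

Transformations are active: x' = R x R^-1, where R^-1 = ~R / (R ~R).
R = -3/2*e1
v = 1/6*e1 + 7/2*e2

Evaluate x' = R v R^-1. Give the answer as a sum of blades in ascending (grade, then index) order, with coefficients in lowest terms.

~R = -3/2*e1, and R ~R = 9/4, so R^-1 = ~R / (9/4).
R v = -1/4 - 21/4*e1 e2
Answer: 1/6*e1 - 7/2*e2


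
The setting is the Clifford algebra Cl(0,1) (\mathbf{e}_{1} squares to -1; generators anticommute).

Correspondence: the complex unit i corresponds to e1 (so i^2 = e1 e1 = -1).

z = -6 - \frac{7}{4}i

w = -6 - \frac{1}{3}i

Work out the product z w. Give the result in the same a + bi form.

In blades: z = -6 - \frac{7}{4} e_{1}, w = -6 - \frac{1}{3} e_{1}.
Distribute z over w term by term (generator squares from the signature, products reordered to ascending indices): (-6)*w = 36 + 2 e_{1}; (-\frac{7}{4} e_{1})*w = -\frac{7}{12} + \frac{21}{2} e_{1}.
Sum: \frac{425}{12} + \frac{25}{2} e_{1}; translating back through the correspondence:
Answer: \frac{425}{12} + \frac{25}{2}i


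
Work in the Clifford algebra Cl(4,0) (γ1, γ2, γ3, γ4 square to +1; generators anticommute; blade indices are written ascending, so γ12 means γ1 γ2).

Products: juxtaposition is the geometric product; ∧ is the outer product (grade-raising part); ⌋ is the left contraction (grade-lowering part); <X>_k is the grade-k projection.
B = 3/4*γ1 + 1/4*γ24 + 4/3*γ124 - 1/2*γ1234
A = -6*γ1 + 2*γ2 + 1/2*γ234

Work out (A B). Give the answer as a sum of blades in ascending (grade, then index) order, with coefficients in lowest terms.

step 1: -9/2 - 1/4*γ1 + 1/8*γ3 + 1/2*γ4 - 3/2*γ12 - 2/3*γ13 - 8/3*γ14 - 8*γ24 - 3/2*γ124 + γ134 + 3*γ234 - 3/8*γ1234
Answer: -9/2 - 1/4*γ1 + 1/8*γ3 + 1/2*γ4 - 3/2*γ12 - 2/3*γ13 - 8/3*γ14 - 8*γ24 - 3/2*γ124 + γ134 + 3*γ234 - 3/8*γ1234


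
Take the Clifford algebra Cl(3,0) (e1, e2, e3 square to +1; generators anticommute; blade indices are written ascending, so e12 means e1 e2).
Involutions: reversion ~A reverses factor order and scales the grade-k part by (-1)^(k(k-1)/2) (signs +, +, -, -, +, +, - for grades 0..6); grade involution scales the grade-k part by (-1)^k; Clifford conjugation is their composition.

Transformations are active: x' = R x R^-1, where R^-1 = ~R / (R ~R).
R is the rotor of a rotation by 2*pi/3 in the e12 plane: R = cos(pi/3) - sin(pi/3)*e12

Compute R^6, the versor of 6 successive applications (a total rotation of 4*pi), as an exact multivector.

Rotor phase runs at HALF the rotation angle; powers of one rotor simply add phase, so after 6 steps in e12 the phase is 6*pi/3 = 2*pi and R^6 = cos(2*pi) - sin(2*pi)*e12.
cos(2*pi) = 1 and sin(2*pi) = 0, so R^6 = 1. The total rotation 4*pi is 2 full turns, so every vector returns to itself, yet the rotor is +1, back on the identity sheet (an even number of 2*pi turns).
Answer: 1


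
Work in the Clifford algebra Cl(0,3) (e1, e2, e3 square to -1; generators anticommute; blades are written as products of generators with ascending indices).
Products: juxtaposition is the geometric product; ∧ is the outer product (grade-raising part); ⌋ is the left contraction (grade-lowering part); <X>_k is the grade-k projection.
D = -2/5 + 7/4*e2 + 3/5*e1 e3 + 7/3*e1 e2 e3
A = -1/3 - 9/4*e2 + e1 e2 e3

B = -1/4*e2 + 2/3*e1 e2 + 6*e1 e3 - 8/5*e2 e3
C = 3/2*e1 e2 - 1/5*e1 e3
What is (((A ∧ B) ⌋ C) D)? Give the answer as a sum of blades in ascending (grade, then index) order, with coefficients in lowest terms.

step 1: 1/12*e2 - 2/9*e1 e2 - 2*e1 e3 + 8/15*e2 e3 + 27/2*e1 e2 e3
step 2: -1/15 + 1/8*e1
step 3: 2/75 - 1/20*e1 - 7/60*e2 - 3/40*e3 + 7/32*e1 e2 - 1/25*e1 e3 - 7/24*e2 e3 - 7/45*e1 e2 e3
Answer: 2/75 - 1/20*e1 - 7/60*e2 - 3/40*e3 + 7/32*e1 e2 - 1/25*e1 e3 - 7/24*e2 e3 - 7/45*e1 e2 e3


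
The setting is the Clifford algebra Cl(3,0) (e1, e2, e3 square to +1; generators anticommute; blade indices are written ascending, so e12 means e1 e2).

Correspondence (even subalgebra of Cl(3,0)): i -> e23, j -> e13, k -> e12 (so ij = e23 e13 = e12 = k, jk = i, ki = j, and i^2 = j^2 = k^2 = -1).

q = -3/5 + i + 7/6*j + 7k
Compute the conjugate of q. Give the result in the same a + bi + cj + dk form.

In blades: q = -3/5 + 7*e12 + 7/6*e13 + e23.
Quaternion conjugation is reversion on the even subalgebra: the scalar is fixed and every grade-2 blade flips sign, giving -3/5 - 7*e12 - 7/6*e13 - e23; translating back:
Answer: -3/5 - i - 7/6*j - 7k


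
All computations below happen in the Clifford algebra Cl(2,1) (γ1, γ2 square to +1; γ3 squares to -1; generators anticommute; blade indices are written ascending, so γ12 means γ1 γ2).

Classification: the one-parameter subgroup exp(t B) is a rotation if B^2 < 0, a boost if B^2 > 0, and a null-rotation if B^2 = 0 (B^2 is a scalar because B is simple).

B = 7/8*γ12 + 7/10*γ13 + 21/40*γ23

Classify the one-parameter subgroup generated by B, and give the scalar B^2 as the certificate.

B^2 term by term: the squares give (7/8)^2*(γ12)^2 + (7/10)^2*(γ13)^2 + (21/40)^2*(γ23)^2 = 49/64*(-1) + 49/100*(+1) + 441/1600*(+1) = 0 (each basis 2-blade squares to minus the product of its generators' squares); cross terms between blades sharing an index anticommute and cancel. So B^2 = 0.
Answer: null-rotation, certificate B^2 = 0. Key observation: B^2 = 0 is a conjugation invariant, so its sign decides the class regardless of the surface form of B.


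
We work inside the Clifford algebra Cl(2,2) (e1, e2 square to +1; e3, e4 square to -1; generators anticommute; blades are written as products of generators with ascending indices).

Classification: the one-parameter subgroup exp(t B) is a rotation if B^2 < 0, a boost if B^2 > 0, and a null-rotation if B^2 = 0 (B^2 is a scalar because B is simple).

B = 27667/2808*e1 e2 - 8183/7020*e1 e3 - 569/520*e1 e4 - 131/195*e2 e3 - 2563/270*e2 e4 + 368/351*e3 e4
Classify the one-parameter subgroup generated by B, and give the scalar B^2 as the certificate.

B^2 term by term: the squares give (27667/2808)^2*(e1 e2)^2 + (-8183/7020)^2*(e1 e3)^2 + (-569/520)^2*(e1 e4)^2 + (-131/195)^2*(e2 e3)^2 + (-2563/270)^2*(e2 e4)^2 + (368/351)^2*(e3 e4)^2 = 765462889/7884864*(-1) + 66961489/49280400*(+1) + 323761/270400*(+1) + 17161/38025*(+1) + 6568969/72900*(+1) + 135424/123201*(-1) = -81/16 (each basis 2-blade squares to minus the product of its generators' squares); cross terms between blades sharing an index anticommute and cancel; the commuting (index-disjoint) pairs give grade-4 terms 2*c*c'*(blade product), which cancel blade by blade — e1 e2 e3 e4: 2545364/123201 - 20973029/947700 + 74539/50700 = 0 — confirming B is simple. So B^2 = -81/16.
Answer: rotation, certificate B^2 = -81/16. The scalar -81/16 is the complete invariant here: its sign names the subgroup type.


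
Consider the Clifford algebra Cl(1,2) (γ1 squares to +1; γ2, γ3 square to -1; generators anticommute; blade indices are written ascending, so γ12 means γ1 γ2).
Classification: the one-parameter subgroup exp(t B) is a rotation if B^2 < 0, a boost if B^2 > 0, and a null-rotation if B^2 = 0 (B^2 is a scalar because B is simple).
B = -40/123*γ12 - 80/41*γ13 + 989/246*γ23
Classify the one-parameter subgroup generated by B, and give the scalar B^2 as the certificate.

B^2 term by term: the squares give (-40/123)^2*(γ12)^2 + (-80/41)^2*(γ13)^2 + (989/246)^2*(γ23)^2 = 1600/15129*(+1) + 6400/1681*(+1) + 978121/60516*(-1) = -49/4 (each basis 2-blade squares to minus the product of its generators' squares); cross terms between blades sharing an index anticommute and cancel. So B^2 = -49/4.
Answer: rotation, certificate B^2 = -49/4. Check the certificate: B^2 = -49/4, and that sign is decisive whatever form B takes.


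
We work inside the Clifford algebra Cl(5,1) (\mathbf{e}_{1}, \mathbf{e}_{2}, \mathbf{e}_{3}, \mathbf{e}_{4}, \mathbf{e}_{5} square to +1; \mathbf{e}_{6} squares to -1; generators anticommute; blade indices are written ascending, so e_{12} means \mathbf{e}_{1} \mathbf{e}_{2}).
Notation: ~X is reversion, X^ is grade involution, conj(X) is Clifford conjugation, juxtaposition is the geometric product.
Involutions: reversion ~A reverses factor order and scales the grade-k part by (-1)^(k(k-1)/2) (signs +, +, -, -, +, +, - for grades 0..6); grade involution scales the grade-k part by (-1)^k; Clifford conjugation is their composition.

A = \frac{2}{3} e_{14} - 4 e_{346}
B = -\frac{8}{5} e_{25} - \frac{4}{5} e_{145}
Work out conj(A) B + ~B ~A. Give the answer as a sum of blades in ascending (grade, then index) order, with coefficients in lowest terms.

first term: -\frac{8}{15} e_{5} - \frac{16}{15} e_{1245} - \frac{16}{5} e_{1356} + \frac{32}{5} e_{23456}
second term: \frac{8}{15} e_{5} + \frac{16}{15} e_{1245} - \frac{16}{5} e_{1356} + \frac{32}{5} e_{23456}
Answer: -\frac{32}{5} e_{1356} + \frac{64}{5} e_{23456}


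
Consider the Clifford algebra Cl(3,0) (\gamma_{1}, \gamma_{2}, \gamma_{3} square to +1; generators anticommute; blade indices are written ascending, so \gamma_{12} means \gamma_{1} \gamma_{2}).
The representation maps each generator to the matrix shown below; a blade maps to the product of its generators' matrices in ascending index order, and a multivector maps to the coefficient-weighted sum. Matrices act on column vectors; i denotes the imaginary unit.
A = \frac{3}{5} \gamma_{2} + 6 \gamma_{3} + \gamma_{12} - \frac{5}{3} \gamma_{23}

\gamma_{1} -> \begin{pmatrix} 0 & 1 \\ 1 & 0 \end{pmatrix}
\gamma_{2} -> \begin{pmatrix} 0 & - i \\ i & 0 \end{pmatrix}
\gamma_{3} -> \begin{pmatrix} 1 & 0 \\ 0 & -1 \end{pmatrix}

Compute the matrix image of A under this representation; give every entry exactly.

Bivector images (products of the table entries): rho(\gamma_{12}) = rho(\gamma_{1})rho(\gamma_{2}) = \begin{pmatrix} i & 0 \\ 0 & - i \end{pmatrix}; rho(\gamma_{23}) = rho(\gamma_{2})rho(\gamma_{3}) = \begin{pmatrix} 0 & i \\ i & 0 \end{pmatrix}.
M = (\frac{3}{5})*rho(\gamma_{2}) + (6)*rho(\gamma_{3}) + (1)*rho(\gamma_{12}) + (-\frac{5}{3})*rho(\gamma_{23}), summed entrywise:
Answer: \begin{pmatrix} 6 + i & - \frac{34 i}{15} \\ - \frac{16 i}{15} & -6 - i \end{pmatrix}


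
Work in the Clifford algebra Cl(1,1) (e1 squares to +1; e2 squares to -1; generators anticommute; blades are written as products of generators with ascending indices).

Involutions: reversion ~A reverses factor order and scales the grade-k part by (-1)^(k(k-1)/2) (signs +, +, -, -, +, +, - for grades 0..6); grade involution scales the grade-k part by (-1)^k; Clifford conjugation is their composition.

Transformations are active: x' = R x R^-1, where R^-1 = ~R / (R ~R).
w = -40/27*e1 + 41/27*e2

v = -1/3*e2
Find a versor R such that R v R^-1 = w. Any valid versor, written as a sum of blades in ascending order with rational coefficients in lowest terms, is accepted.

Construction: equal norms (both -1/9) license R = v + w = -40/27*e1 + 32/27*e2 — nothing changes along that direction, while (v - w)/2 changes sign, so v maps onto w.
Answer: -40/27*e1 + 32/27*e2


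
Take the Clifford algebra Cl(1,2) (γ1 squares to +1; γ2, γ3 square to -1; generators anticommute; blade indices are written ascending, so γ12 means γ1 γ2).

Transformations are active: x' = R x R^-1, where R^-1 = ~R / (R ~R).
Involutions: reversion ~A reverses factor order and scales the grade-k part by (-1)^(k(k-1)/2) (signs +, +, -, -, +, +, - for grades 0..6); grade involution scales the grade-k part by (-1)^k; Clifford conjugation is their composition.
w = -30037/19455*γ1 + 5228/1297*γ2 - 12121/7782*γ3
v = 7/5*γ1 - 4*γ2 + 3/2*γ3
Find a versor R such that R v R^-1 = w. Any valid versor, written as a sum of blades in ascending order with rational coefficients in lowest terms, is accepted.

Equal squares first: v^2 = w^2 = -1629/100. Then v + w = -560/3891*γ1 + 40/1297*γ2 - 224/3891*γ3 is a versor taking v to w, provided it is invertible.
Answer: -560/3891*γ1 + 40/1297*γ2 - 224/3891*γ3


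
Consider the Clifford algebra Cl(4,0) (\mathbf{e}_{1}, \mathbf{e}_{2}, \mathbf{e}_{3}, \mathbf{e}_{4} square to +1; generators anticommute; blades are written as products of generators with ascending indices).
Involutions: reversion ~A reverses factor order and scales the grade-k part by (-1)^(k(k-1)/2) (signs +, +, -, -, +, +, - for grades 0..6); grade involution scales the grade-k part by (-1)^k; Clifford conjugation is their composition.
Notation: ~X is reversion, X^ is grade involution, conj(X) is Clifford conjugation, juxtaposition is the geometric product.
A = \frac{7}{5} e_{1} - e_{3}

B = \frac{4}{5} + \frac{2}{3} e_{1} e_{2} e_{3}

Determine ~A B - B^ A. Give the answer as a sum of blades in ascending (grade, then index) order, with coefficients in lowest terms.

first term: \frac{28}{25} e_{1} - \frac{4}{5} e_{3} - \frac{2}{3} e_{1} e_{2} + \frac{14}{15} e_{2} e_{3}
second term: \frac{28}{25} e_{1} - \frac{4}{5} e_{3} + \frac{2}{3} e_{1} e_{2} - \frac{14}{15} e_{2} e_{3}
Answer: -\frac{4}{3} e_{1} e_{2} + \frac{28}{15} e_{2} e_{3}


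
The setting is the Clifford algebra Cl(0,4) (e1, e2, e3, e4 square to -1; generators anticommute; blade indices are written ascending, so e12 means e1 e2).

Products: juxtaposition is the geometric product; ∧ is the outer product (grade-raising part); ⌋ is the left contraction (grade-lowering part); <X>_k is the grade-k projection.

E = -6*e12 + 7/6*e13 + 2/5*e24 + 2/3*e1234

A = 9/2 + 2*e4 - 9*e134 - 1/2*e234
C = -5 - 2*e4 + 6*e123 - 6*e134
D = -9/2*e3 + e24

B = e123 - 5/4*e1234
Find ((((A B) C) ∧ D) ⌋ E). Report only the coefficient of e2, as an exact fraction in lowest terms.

step 1: -5/8*e1 + 45/4*e2 - 1/2*e14 + 9*e24 + 2*e123 - 61/8*e1234
step 2: 12 + 17/8*e1 - 84*e2 + 3*e3 + 183/4*e4 + 135/2*e13 + 15/4*e14 + 15/4*e23 - 159/2*e24 - 15/4*e34 - 317/4*e123 - 54*e134 - 3*e234 + 813/8*e1234
step 3: -54*e3 - 153/16*e13 + 378*e23 + 12*e24 + 1647/8*e34 + 17/8*e124 + 135/8*e134 - 1443/4*e234 - 135/2*e1234
step 4: -6183/160 + 355/2*e1 + 45/4*e2 - 17/12*e3 - 549/4*e12 + 8*e13 - 252*e14 - 51/8*e24 + 36*e124
Answer: 45/4


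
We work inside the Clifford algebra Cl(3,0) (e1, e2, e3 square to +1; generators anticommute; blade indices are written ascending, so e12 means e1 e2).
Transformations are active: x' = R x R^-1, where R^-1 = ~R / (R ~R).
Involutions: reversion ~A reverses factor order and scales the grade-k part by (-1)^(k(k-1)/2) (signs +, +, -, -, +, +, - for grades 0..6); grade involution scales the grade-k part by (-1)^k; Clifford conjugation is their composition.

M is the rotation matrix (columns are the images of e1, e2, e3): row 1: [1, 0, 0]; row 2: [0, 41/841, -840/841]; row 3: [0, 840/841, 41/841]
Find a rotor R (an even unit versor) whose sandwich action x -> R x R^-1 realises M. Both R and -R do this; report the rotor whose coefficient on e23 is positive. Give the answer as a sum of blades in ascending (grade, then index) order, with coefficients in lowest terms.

Method: write R = a + b12*e12 + b13*e13 + b23*e23 with a^2 + b12^2 + b13^2 + b23^2 = 1 (so R^-1 = ~R). Expanding the columns R e_j ~R gives tr M = 4a^2 - 1 and, from the antisymmetric part, M21 - M12 = -4a*b12, M13 - M31 = 4a*b13, M32 - M23 = -4a*b23.
Here tr M = 923/841, so a^2 = (1 + tr M)/4 = 441/841 and a = ±21/29. Taking a = 21/29: M21 - M12 = 0, M13 - M31 = 0, M32 - M23 = 1680/841, giving b12 = 0, b13 = 0, b23 = -20/29, i.e. R = 21/29 - 20/29*e23.
Its e23 coefficient is negative, so report the other preimage -R.
Answer: -21/29 + 20/29*e23. Note: both R and -R realise this M (trace 923/841); the covering map identifies them, and the e23-coefficient sign is the tie-breaker.


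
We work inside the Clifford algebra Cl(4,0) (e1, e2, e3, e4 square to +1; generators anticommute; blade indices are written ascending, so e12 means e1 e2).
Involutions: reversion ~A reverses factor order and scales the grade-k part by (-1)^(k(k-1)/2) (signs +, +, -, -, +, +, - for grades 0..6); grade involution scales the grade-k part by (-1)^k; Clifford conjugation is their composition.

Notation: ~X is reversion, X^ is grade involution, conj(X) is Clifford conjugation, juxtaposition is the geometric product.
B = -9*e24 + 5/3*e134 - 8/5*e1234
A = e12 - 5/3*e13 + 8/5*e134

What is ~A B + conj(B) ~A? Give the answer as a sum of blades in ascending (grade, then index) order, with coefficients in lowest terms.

first term: 8/3 - 64/25*e2 - 25/9*e4 + 9*e14 - 8/3*e24 - 8/5*e34 + 72/5*e123 + 5/3*e234 + 15*e1234
second term: 8/3 + 64/25*e2 - 25/9*e4 + 9*e14 - 8/3*e24 - 8/5*e34 + 72/5*e123 - 5/3*e234 - 15*e1234
Answer: 16/3 - 50/9*e4 + 18*e14 - 16/3*e24 - 16/5*e34 + 144/5*e123


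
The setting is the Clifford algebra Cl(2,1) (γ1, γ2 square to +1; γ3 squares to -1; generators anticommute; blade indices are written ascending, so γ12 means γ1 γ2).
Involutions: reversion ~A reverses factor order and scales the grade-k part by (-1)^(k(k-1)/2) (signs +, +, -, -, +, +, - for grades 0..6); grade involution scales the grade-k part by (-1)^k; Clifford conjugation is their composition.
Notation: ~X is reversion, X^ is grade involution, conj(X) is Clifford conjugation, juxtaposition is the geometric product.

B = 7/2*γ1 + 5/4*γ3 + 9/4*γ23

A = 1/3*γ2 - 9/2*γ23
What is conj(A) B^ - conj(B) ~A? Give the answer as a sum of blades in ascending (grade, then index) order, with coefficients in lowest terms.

first term: 81/8 + 45/8*γ2 - 3/4*γ3 - 7/6*γ12 + 5/12*γ23 - 63/4*γ123
second term: -81/8 - 45/8*γ2 + 3/4*γ3 - 7/6*γ12 + 5/12*γ23 - 63/4*γ123
Answer: 81/4 + 45/4*γ2 - 3/2*γ3


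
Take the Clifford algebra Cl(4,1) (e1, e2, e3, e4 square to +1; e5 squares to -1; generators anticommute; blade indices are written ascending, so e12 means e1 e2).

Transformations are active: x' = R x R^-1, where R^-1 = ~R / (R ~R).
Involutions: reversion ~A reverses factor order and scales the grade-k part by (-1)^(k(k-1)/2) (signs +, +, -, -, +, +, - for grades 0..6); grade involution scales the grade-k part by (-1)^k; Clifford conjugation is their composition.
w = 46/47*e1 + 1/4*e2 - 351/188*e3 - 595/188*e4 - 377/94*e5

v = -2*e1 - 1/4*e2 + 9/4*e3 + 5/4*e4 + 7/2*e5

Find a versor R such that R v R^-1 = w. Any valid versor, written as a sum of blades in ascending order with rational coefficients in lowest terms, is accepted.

The midline construction: v and w both square to -25/16, so reflecting in their sum -48/47*e1 + 18/47*e3 - 90/47*e4 - 24/47*e5 exchanges them.
Answer: -48/47*e1 + 18/47*e3 - 90/47*e4 - 24/47*e5


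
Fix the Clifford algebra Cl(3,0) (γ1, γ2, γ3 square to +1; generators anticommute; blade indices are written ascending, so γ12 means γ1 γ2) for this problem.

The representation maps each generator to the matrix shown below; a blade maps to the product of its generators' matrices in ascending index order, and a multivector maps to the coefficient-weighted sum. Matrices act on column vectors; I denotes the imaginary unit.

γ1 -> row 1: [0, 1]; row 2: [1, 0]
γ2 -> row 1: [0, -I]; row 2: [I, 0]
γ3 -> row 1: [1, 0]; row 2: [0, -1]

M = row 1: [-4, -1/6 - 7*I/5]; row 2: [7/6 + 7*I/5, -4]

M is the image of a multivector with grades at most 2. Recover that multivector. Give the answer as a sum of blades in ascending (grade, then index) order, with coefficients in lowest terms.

Method: 1, rho(γ1), rho(γ2), rho(γ3) form a trace-orthogonal basis of the 2x2 complex matrices (tr(X Y) = 2 if X = Y, else 0), so M = m0*1 + m1*rho(γ1) + m2*rho(γ2) + m3*rho(γ3) with m0 = tr(M)/2 = -4, m1 = tr(M rho(γ1))/2 = 1/2, m2 = tr(M rho(γ2))/2 = 7/5 - 2*I/3, m3 = tr(M rho(γ3))/2 = 0.
Multiplying table entries, the bivector images are rho(γ12) = I*rho(γ3), rho(γ13) = -I*rho(γ2), rho(γ23) = I*rho(γ1); with real blade coefficients the real parts of m0..m3 are the coefficients of 1, γ1, γ2, γ3 and the imaginary parts give the bivectors (γ23: Im m1, γ13: -Im m2, γ12: Im m3).
Answer: -4 + 1/2*γ1 + 7/5*γ2 + 2/3*γ13


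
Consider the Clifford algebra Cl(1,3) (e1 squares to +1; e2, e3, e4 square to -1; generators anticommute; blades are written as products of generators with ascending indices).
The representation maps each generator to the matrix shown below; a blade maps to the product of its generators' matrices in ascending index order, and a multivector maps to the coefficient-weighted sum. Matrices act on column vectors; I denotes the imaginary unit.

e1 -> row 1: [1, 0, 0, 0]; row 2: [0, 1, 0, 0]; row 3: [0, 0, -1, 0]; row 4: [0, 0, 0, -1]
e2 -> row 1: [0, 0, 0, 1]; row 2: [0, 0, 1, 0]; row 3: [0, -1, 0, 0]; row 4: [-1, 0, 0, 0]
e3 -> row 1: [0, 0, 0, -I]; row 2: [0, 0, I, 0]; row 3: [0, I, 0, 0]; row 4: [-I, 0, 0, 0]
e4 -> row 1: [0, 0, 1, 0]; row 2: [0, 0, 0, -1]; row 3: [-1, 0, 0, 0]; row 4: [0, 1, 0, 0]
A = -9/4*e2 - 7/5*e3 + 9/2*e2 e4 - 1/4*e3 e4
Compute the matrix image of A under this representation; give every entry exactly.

Bivector images (products of the table entries): rho(e2 e4) = rho(e2)rho(e4) = row 1: [0, 1, 0, 0]; row 2: [-1, 0, 0, 0]; row 3: [0, 0, 0, 1]; row 4: [0, 0, -1, 0]; rho(e3 e4) = rho(e3)rho(e4) = row 1: [0, -I, 0, 0]; row 2: [-I, 0, 0, 0]; row 3: [0, 0, 0, -I]; row 4: [0, 0, -I, 0].
M = (-9/4)*rho(e2) + (-7/5)*rho(e3) + (9/2)*rho(e2 e4) + (-1/4)*rho(e3 e4), summed entrywise:
Answer: row 1: [0, 9/2 + I/4, 0, -9/4 + 7*I/5]; row 2: [-9/2 + I/4, 0, -9/4 - 7*I/5, 0]; row 3: [0, 9/4 - 7*I/5, 0, 9/2 + I/4]; row 4: [9/4 + 7*I/5, 0, -9/2 + I/4, 0]


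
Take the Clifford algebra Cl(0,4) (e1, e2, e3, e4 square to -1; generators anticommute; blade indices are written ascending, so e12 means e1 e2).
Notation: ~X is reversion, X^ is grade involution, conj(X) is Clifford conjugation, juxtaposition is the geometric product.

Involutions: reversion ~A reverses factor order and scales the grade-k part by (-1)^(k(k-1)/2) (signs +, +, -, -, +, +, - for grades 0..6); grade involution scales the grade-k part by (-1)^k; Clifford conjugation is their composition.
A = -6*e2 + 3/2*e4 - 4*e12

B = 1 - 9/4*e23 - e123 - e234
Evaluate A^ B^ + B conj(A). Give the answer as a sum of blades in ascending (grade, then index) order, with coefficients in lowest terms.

first term: 6*e2 + 35/2*e3 - 3/2*e4 - 4*e12 - 3*e13 + 3/2*e23 - 6*e34 + 4*e134 + 27/8*e234 + 3/2*e1234
second term: 6*e2 - 19/2*e3 - 3/2*e4 + 4*e12 - 15*e13 - 3/2*e23 + 6*e34 - 4*e134 + 27/8*e234 + 3/2*e1234
Answer: 12*e2 + 8*e3 - 3*e4 - 18*e13 + 27/4*e234 + 3*e1234


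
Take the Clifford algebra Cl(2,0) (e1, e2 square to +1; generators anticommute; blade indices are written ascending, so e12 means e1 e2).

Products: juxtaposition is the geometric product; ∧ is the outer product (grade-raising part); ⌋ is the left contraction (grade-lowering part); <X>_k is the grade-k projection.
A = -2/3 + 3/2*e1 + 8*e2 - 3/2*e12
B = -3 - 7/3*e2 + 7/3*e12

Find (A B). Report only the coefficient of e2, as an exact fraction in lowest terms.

step 1: -79/6 - 59/3*e1 - 341/18*e2 - 5/9*e12
Answer: -341/18


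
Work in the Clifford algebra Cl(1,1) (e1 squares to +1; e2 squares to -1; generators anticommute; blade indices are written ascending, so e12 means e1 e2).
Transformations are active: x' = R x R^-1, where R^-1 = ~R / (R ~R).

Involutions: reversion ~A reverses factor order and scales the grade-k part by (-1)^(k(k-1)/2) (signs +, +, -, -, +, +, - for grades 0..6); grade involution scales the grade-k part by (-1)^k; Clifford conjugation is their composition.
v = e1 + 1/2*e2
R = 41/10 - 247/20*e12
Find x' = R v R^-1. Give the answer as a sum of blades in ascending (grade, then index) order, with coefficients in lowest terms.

~R = 41/10 + 247/20*e12, and R ~R = -10857/80, so R^-1 = ~R / (-10857/80).
R v = 411/40*e1 + 72/5*e2
Answer: -29329/18095*e1 - 49583/36190*e2


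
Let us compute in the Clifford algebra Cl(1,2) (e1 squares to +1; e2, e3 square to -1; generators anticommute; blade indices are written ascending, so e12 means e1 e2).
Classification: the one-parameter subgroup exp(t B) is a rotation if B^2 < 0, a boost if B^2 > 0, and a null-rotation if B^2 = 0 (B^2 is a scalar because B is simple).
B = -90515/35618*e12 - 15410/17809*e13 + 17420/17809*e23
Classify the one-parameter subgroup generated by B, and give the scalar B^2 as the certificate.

B^2 term by term: the squares give (-90515/35618)^2*(e12)^2 + (-15410/17809)^2*(e13)^2 + (17420/17809)^2*(e23)^2 = 8192965225/1268641924*(+1) + 237468100/317160481*(+1) + 303456400/317160481*(-1) = 25/4 (each basis 2-blade squares to minus the product of its generators' squares); cross terms between blades sharing an index anticommute and cancel. So B^2 = 25/4.
Answer: boost, certificate B^2 = 25/4. The class reads off the invariant scalar 25/4 directly.


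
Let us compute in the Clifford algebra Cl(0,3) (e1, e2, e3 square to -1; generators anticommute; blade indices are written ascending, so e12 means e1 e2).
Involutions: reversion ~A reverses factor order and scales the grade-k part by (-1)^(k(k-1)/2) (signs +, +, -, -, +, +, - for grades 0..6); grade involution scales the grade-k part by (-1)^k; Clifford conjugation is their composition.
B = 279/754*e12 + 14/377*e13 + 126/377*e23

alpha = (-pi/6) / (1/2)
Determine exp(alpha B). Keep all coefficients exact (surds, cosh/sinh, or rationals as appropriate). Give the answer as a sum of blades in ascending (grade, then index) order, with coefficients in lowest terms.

B^2 term by term: the squares give (279/754)^2*(e12)^2 + (14/377)^2*(e13)^2 + (126/377)^2*(e23)^2 = 77841/568516*(-1) + 196/142129*(-1) + 15876/142129*(-1) = -1/4 (each basis 2-blade squares to minus the product of its generators' squares); cross terms between blades sharing an index anticommute and cancel. So B^2 = -1/4.
B^2 = -1/4 — since the square is negative, the closed form is circular: l = 1/2, alpha*l = -pi/6, so exp(alpha B) = cos(-pi/6) + (sin(-pi/6)/(1/2))*B = sqrt(3)/2 + (-1)*B.
Answer: sqrt(3)/2 - 279/754*e12 - 14/377*e13 - 126/377*e23


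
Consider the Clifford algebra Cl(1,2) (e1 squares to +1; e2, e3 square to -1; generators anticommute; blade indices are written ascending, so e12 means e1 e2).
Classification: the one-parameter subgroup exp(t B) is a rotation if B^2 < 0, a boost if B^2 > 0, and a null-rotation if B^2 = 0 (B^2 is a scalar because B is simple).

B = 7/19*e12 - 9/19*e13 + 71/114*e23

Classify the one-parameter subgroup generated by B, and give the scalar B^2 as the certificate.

B^2 term by term: the squares give (7/19)^2*(e12)^2 + (-9/19)^2*(e13)^2 + (71/114)^2*(e23)^2 = 49/361*(+1) + 81/361*(+1) + 5041/12996*(-1) = -1/36 (each basis 2-blade squares to minus the product of its generators' squares); cross terms between blades sharing an index anticommute and cancel. So B^2 = -1/36.
Answer: rotation, certificate B^2 = -1/36. One invariant decides it: the square -1/36 survives every conjugation, and its sign is exactly the classification.


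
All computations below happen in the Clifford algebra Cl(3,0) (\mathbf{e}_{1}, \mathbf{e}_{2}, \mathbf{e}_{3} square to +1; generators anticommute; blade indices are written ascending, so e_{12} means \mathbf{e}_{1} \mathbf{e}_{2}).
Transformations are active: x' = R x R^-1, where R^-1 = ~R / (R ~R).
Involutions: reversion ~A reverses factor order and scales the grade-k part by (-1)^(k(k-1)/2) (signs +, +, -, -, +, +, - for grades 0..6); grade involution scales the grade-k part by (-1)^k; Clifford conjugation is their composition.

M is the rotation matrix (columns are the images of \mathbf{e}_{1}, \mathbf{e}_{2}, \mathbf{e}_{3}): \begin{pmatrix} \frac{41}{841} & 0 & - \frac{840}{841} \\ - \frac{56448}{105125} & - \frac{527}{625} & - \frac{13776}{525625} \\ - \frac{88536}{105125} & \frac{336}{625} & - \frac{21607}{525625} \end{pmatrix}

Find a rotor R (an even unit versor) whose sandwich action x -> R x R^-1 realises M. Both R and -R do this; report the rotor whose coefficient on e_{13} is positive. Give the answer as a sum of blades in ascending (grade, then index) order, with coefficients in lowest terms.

Method: write R = a + b12*e_{12} + b13*e_{13} + b23*e_{23} with a^2 + b12^2 + b13^2 + b23^2 = 1 (so R^-1 = ~R). Expanding the columns R e_j ~R gives tr M = 4a^2 - 1 and, from the antisymmetric part, M21 - M12 = -4a*b12, M13 - M31 = 4a*b13, M32 - M23 = -4a*b23.
Here tr M = -\frac{439189}{525625}, so a^2 = (1 + tr M)/4 = \frac{21609}{525625} and a = ±\frac{147}{725}. Taking a = \frac{147}{725}: M21 - M12 = -\frac{56448}{105125}, M13 - M31 = -\frac{16464}{105125}, M32 - M23 = \frac{296352}{525625}, giving b12 = \frac{96}{145}, b13 = -\frac{28}{145}, b23 = -\frac{504}{725}, i.e. R = \frac{147}{725} + \frac{96}{145} e_{12} - \frac{28}{145} e_{13} - \frac{504}{725} e_{23}.
Its e_{13} coefficient is negative, so report the other preimage -R.
Answer: -\frac{147}{725} - \frac{96}{145} e_{12} + \frac{28}{145} e_{13} + \frac{504}{725} e_{23}. Recall the cover is two-to-one: with M of trace -\frac{439189}{525625}, both preimages act alike, and the stated e_{13} sign chooses the sheet.


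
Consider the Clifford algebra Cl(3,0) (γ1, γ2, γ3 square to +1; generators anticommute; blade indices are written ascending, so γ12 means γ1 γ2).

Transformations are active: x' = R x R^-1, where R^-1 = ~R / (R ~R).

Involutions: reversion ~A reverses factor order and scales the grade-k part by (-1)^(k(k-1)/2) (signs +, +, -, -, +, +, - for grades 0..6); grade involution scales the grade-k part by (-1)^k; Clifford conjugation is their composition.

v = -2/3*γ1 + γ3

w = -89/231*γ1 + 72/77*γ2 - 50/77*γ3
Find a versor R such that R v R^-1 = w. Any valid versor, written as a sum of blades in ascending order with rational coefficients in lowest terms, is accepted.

Sketch: the shared square 13/9 makes R = v + w = -81/77*γ1 + 72/77*γ2 + 27/77*γ3 the natural versor; its sandwich fixes that direction, negates (v - w)/2, and sends v to w.
Answer: -81/77*γ1 + 72/77*γ2 + 27/77*γ3


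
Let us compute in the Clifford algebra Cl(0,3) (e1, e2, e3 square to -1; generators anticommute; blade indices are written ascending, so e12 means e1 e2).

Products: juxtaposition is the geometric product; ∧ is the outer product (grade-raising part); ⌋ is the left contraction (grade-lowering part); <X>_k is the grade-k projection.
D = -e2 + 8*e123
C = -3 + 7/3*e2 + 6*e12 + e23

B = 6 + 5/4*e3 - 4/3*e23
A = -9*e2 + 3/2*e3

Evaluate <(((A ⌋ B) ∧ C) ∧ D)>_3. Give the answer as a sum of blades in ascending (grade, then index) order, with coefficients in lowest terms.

step 1: -15/8 - 2*e2 - 12*e3
step 2: 45/8 + 13/8*e2 + 36*e3 - 45/4*e12 + 209/8*e23 - 72*e123
step 3: -45/8*e2 + 36*e23 + 45*e123
step 4: 45*e123
Answer: 45*e123


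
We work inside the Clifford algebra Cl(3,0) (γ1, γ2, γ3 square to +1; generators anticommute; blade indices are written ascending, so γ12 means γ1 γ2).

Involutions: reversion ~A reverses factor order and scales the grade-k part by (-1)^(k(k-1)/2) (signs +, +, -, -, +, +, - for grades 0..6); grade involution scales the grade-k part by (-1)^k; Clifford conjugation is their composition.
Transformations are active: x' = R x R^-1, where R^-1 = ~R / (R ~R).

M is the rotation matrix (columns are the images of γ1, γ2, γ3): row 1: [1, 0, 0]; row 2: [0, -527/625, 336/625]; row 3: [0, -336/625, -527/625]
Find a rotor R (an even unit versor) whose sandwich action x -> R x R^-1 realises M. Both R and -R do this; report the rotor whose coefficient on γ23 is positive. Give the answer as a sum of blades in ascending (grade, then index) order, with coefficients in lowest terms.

Method: write R = a + b12*γ12 + b13*γ13 + b23*γ23 with a^2 + b12^2 + b13^2 + b23^2 = 1 (so R^-1 = ~R). Expanding the columns R e_j ~R gives tr M = 4a^2 - 1 and, from the antisymmetric part, M21 - M12 = -4a*b12, M13 - M31 = 4a*b13, M32 - M23 = -4a*b23.
Here tr M = -429/625, so a^2 = (1 + tr M)/4 = 49/625 and a = ±7/25. Taking a = 7/25: M21 - M12 = 0, M13 - M31 = 0, M32 - M23 = -672/625, giving b12 = 0, b13 = 0, b23 = 24/25, i.e. R = 7/25 + 24/25*γ23.
Its γ23 coefficient is already positive.
Answer: 7/25 + 24/25*γ23. Key observation: the double cover Spin(3) -> SO(3) sends R and -R to the same matrix (trace -429/625 here), so the stated sign of the γ23 coefficient is what selects one sheet.


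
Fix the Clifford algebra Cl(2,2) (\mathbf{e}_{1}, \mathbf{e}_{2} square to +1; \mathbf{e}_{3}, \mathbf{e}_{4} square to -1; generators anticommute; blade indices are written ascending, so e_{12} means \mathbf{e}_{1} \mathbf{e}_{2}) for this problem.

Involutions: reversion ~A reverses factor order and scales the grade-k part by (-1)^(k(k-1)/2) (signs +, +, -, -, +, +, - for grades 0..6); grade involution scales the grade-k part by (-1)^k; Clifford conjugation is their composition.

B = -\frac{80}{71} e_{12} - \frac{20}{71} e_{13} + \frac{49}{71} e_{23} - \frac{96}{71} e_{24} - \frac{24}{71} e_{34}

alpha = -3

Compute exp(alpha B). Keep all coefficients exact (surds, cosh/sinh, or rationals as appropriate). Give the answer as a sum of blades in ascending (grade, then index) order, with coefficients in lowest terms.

B^2 term by term: the squares give (-\frac{80}{71})^2*(e_{12})^2 + (-\frac{20}{71})^2*(e_{13})^2 + (\frac{49}{71})^2*(e_{23})^2 + (-\frac{96}{71})^2*(e_{24})^2 + (-\frac{24}{71})^2*(e_{34})^2 = \frac{6400}{5041}*(-1) + \frac{400}{5041}*(+1) + \frac{2401}{5041}*(+1) + \frac{9216}{5041}*(+1) + \frac{576}{5041}*(-1) = 1 (each basis 2-blade squares to minus the product of its generators' squares); cross terms between blades sharing an index anticommute and cancel; the commuting (index-disjoint) pairs give grade-4 terms 2*c*c'*(blade product), which cancel blade by blade — e_{1234}: \frac{3840}{5041} - \frac{3840}{5041} = 0 — confirming B is simple. So B^2 = 1.
B^2 = 1 — hyperbolic case — the even/odd split gives cosh and sinh: l = 1, alpha*l = -3, so exp(alpha B) = cosh(-3) + (sinh(-3)/1)*B = \cosh{\left(3 \right)} + (- \sinh{\left(3 \right)})*B.
Answer: \cosh{\left(3 \right)} + \frac{80 \sinh{\left(3 \right)}}{71} e_{12} + \frac{20 \sinh{\left(3 \right)}}{71} e_{13} - \frac{49 \sinh{\left(3 \right)}}{71} e_{23} + \frac{96 \sinh{\left(3 \right)}}{71} e_{24} + \frac{24 \sinh{\left(3 \right)}}{71} e_{34}


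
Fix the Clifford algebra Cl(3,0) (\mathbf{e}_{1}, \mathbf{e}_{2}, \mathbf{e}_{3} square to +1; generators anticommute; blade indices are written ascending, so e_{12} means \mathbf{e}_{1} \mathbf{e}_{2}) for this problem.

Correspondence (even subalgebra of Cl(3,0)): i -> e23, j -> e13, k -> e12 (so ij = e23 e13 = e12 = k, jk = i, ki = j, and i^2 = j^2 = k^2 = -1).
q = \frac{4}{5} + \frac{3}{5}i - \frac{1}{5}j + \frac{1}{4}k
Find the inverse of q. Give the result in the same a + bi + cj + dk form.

In blades: q = \frac{4}{5} + \frac{1}{4} e_{12} - \frac{1}{5} e_{13} + \frac{3}{5} e_{23}.
With qbar = \frac{4}{5} - \frac{1}{4} e_{12} + \frac{1}{5} e_{13} - \frac{3}{5} e_{23} (scalar fixed, mapped units negated), q qbar = \frac{441}{400} (the sum of squared coefficients), so q^-1 = qbar / (\frac{441}{400}) = \frac{320}{441} - \frac{100}{441} e_{12} + \frac{80}{441} e_{13} - \frac{80}{147} e_{23}; translating back:
Answer: \frac{320}{441} - \frac{80}{147}i + \frac{80}{441}j - \frac{100}{441}k


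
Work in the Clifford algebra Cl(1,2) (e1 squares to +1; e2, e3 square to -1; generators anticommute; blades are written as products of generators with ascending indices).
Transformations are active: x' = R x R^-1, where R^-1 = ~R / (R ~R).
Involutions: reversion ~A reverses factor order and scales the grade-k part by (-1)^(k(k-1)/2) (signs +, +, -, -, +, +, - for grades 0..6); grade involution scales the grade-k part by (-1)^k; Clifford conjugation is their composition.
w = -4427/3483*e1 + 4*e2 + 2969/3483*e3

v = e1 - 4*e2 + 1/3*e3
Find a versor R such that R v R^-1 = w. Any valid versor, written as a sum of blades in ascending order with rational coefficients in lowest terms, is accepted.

Why this works: both vectors square to -136/9, so q(v) = q(w) and R = v + w = -944/3483*e1 + 4130/3483*e3 carries v to w — its own direction survives, the complement (v - w)/2 flips.
Answer: -944/3483*e1 + 4130/3483*e3


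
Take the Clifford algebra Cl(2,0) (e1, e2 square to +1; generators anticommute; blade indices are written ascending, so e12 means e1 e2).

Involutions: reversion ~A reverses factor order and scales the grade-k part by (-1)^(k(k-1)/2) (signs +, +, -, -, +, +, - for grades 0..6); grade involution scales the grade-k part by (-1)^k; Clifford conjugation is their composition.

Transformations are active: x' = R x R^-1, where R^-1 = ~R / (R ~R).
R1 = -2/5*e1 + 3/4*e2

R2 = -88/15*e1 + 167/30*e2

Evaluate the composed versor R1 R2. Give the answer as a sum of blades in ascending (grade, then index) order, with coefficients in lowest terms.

Distribute over the terms of R1 (each basis-blade product reordered to ascending indices, repeated generators contracted through their squares):
(-2/5*e1) R2 = 176/75 - 167/75*e12
(3/4*e2) R2 = 167/40 + 22/5*e12
Summing the partial products and collecting blades:
Answer: 3913/600 + 163/75*e12


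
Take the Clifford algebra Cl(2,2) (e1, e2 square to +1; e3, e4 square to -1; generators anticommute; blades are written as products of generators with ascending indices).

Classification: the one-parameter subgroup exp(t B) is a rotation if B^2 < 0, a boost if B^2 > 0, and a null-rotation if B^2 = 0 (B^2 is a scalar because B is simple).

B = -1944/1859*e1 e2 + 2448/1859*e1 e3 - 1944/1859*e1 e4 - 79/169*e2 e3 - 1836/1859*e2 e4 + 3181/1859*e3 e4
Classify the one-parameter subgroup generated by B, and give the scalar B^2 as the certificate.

B^2 term by term: the squares give (-1944/1859)^2*(e1 e2)^2 + (2448/1859)^2*(e1 e3)^2 + (-1944/1859)^2*(e1 e4)^2 + (-79/169)^2*(e2 e3)^2 + (-1836/1859)^2*(e2 e4)^2 + (3181/1859)^2*(e3 e4)^2 = 3779136/3455881*(-1) + 5992704/3455881*(+1) + 3779136/3455881*(+1) + 6241/28561*(+1) + 3370896/3455881*(+1) + 10118761/3455881*(-1) = 0 (each basis 2-blade squares to minus the product of its generators' squares); cross terms between blades sharing an index anticommute and cancel; the commuting (index-disjoint) pairs give grade-4 terms 2*c*c'*(blade product), which cancel blade by blade — e1 e2 e3 e4: -12367728/3455881 + 8989056/3455881 + 307152/314171 = 0 — confirming B is simple. So B^2 = 0.
Answer: null-rotation, certificate B^2 = 0. Because 0 is invariant under every versor sandwich, the classification follows from its sign alone.


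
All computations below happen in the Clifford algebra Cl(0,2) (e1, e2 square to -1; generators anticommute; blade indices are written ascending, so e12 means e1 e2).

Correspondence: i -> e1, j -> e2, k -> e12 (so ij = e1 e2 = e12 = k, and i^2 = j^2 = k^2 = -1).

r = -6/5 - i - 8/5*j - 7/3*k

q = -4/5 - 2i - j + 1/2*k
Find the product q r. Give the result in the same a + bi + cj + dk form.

In blades: q = -4/5 - 2*e1 - e2 + 1/2*e12, r = -6/5 - e1 - 8/5*e2 - 7/3*e12.
Distribute q over r term by term (generator squares from the signature, products reordered to ascending indices): (-4/5)*r = 24/25 + 4/5*e1 + 32/25*e2 + 28/15*e12; (-2*e1)*r = -2 + 12/5*e1 - 14/3*e2 + 16/5*e12; (-e2)*r = -8/5 + 7/3*e1 + 6/5*e2 - e12; (1/2*e12)*r = 7/6 + 4/5*e1 - 1/2*e2 - 3/5*e12.
Sum: -221/150 + 19/3*e1 - 403/150*e2 + 52/15*e12; translating back through the correspondence:
Answer: -221/150 + 19/3*i - 403/150*j + 52/15*k


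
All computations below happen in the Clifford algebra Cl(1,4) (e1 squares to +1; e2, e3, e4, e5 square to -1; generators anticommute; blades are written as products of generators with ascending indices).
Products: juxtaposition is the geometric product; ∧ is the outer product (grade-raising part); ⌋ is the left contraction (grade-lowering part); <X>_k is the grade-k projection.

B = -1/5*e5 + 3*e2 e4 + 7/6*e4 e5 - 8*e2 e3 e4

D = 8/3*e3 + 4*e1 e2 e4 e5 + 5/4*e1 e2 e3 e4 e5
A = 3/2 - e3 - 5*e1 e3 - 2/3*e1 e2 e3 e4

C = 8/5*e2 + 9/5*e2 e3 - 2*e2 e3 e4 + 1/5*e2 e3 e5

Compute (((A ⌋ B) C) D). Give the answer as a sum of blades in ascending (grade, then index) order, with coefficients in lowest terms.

step 1: -3/10*e5 + 25/2*e2 e4 + 7/4*e4 e5 - 12*e2 e3 e4
step 2: 24 - 25*e3 + 208/5*e4 + 3/50*e2 e3 + 12/25*e2 e5 - 33/10*e3 e4 + 12/5*e4 e5 - 7/20*e2 e3 e4 - 101/25*e2 e3 e5 + 14/5*e2 e4 e5 - 5/2*e3 e4 e5 + 51/20*e2 e3 e4 e5
step 3: 200/3 - 641/80*e1 - 4/25*e2 + 64*e3 - 44/5*e4 - 509/40*e1 e2 - 137/10*e1 e3 - 313/100*e1 e4 + 7/16*e1 e5 - 14/15*e2 e4 - 808/75*e2 e5 - 1664/15*e3 e4 + 20/3*e4 e5 + 7*e1 e2 e3 - 6491/40*e1 e2 e5 - 419/25*e1 e3 e4 + 7/5*e1 e3 e5 - 3/40*e1 e4 e5 - 32/25*e2 e3 e5 - 34/5*e2 e4 e5 + 32/5*e3 e4 e5 + 326/5*e1 e2 e3 e5 + 509/4*e1 e2 e4 e5 + 6/25*e1 e3 e4 e5 + 112/15*e2 e3 e4 e5 - 70*e1 e2 e3 e4 e5
Answer: 200/3 - 641/80*e1 - 4/25*e2 + 64*e3 - 44/5*e4 - 509/40*e1 e2 - 137/10*e1 e3 - 313/100*e1 e4 + 7/16*e1 e5 - 14/15*e2 e4 - 808/75*e2 e5 - 1664/15*e3 e4 + 20/3*e4 e5 + 7*e1 e2 e3 - 6491/40*e1 e2 e5 - 419/25*e1 e3 e4 + 7/5*e1 e3 e5 - 3/40*e1 e4 e5 - 32/25*e2 e3 e5 - 34/5*e2 e4 e5 + 32/5*e3 e4 e5 + 326/5*e1 e2 e3 e5 + 509/4*e1 e2 e4 e5 + 6/25*e1 e3 e4 e5 + 112/15*e2 e3 e4 e5 - 70*e1 e2 e3 e4 e5
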